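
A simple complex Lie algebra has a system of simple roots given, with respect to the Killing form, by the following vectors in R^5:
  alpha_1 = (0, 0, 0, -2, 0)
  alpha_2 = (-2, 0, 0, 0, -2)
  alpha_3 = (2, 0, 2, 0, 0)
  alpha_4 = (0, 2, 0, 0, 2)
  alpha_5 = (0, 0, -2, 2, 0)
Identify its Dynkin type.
B_5

Compute the Cartan integers a_ij = 2(alpha_i, alpha_j)/(alpha_j, alpha_j); the resulting 5x5 Cartan matrix is
[[2, 0, 0, 0, -1], [0, 2, -1, -1, 0], [0, -1, 2, 0, -1], [0, -1, 0, 2, 0], [-2, 0, -1, 0, 2]].
The roots have two lengths (squared-length ratio 2:1); the short ones are alpha_{1}. The associated Dynkin diagram is a chain of 5 nodes with a double edge at one end; the terminal node there is the unique short simple root (B_5), so the type is B_5 (the algebra so(11)).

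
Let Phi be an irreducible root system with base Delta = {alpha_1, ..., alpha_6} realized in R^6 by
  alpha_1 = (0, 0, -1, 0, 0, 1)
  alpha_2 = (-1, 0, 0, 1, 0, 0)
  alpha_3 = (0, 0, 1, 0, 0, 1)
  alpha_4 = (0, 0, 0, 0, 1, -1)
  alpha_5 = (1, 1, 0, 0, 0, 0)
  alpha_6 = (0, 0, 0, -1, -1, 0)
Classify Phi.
D_6 (so(12))

Compute the Cartan integers a_ij = 2(alpha_i, alpha_j)/(alpha_j, alpha_j); the resulting 6x6 Cartan matrix is
[[2, 0, 0, -1, 0, 0], [0, 2, 0, 0, -1, -1], [0, 0, 2, -1, 0, 0], [-1, 0, -1, 2, 0, -1], [0, -1, 0, 0, 2, 0], [0, -1, 0, -1, 0, 2]].
All simple roots have the same length, so the diagram is simply laced. The associated Dynkin diagram is a chain of 4 nodes with a fork of two nodes at one end (D_6), so the type is D_6 (the algebra so(12)).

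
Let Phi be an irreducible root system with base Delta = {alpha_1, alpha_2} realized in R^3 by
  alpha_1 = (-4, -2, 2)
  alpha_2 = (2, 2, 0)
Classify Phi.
G_2

Compute the Cartan integers a_ij = 2(alpha_i, alpha_j)/(alpha_j, alpha_j); the resulting 2x2 Cartan matrix is
[[2, -3], [-1, 2]].
The roots have two lengths (squared-length ratio 3:1); the short ones are alpha_{2}. The associated Dynkin diagram is two nodes joined by a triple edge (G_2), so the type is G_2.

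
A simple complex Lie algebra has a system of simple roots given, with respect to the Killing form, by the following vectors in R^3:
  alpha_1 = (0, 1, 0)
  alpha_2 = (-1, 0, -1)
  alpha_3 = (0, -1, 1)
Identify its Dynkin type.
type B_3

Compute the Cartan integers a_ij = 2(alpha_i, alpha_j)/(alpha_j, alpha_j); the resulting 3x3 Cartan matrix is
[[2, 0, -1], [0, 2, -1], [-2, -1, 2]].
The roots have two lengths (squared-length ratio 2:1); the short ones are alpha_{1}. The associated Dynkin diagram is a chain of 3 nodes with a double edge at one end; the terminal node there is the unique short simple root (B_3), so the type is B_3 (the algebra so(7)).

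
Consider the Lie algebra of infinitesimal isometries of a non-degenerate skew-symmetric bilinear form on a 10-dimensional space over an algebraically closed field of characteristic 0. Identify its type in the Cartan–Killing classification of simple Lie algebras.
This is sp(10), which has dimension 10(10+1)/2 = 55 and rank 10/2 = 5. In the classification of classical Lie algebras, the symplectic algebra sp(2n) has type C_n; here n = 5, so the Dynkin diagram is a chain of 5 nodes with a double edge at one end; the terminal node there is the unique long simple root (C_5). Hence the type is C_5.

C_5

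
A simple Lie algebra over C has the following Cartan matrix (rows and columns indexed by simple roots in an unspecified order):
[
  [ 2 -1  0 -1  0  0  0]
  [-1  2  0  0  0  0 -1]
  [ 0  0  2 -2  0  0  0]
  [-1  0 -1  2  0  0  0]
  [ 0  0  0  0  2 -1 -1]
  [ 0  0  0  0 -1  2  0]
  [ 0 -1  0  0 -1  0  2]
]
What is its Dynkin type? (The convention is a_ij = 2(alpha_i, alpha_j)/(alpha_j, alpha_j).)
The matrix has rank 7 with 2's on the diagonal. Reading the off-diagonal entries as Dynkin edges (a single edge where a_ij = a_ji = -1; a double or triple edge where a_ij * a_ji = 2 or 3), the diagram is a chain of 7 nodes with a double edge at one end; the terminal node there is the unique long simple root (C_7). One simple-root ordering that puts it in standard form is (alpha_6, alpha_5, alpha_7, alpha_2, alpha_1, alpha_4, alpha_3). So the algebra is type C_7, i.e. sp(14).

C_7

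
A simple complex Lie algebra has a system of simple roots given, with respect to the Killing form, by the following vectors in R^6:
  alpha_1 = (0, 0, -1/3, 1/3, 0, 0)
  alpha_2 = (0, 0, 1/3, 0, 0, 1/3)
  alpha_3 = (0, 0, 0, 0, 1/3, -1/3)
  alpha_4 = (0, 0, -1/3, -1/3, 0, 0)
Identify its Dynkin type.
D4

Compute the Cartan integers a_ij = 2(alpha_i, alpha_j)/(alpha_j, alpha_j); the resulting 4x4 Cartan matrix is
[[2, -1, 0, 0], [-1, 2, -1, -1], [0, -1, 2, 0], [0, -1, 0, 2]].
All simple roots have the same length, so the diagram is simply laced. The associated Dynkin diagram is a chain of 2 nodes with a fork of two nodes at one end (D_4), so the type is D_4 (the algebra so(8)).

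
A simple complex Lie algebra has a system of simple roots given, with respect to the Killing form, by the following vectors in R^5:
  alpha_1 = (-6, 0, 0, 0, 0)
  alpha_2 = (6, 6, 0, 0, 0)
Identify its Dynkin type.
Compute the Cartan integers a_ij = 2(alpha_i, alpha_j)/(alpha_j, alpha_j); the resulting 2x2 Cartan matrix is
[[2, -1], [-2, 2]].
The roots have two lengths (squared-length ratio 2:1); the short ones are alpha_{1}. The associated Dynkin diagram is a chain of 2 nodes with a double edge at one end; the terminal node there is the unique short simple root (B_2), so the type is B_2 (the algebra so(5)).

type B_2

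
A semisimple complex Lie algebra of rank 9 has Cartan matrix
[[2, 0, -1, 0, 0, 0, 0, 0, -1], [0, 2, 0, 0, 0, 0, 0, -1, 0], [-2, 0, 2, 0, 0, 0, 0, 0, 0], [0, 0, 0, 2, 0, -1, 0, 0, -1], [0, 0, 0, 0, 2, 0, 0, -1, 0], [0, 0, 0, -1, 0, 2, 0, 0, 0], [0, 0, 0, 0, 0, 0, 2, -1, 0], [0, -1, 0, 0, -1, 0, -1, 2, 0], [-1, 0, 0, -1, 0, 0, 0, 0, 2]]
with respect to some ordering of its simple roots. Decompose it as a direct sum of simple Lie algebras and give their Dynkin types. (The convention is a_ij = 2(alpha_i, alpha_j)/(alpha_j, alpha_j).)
C_5 (sp(10)) + D_4 (so(8))

The diagram associated to this matrix has two connected components: the simple roots {alpha_1, alpha_3, alpha_4, alpha_6, alpha_9} form a chain of 5 nodes with a double edge at one end; the terminal node there is the unique long simple root (C_5), and {alpha_2, alpha_5, alpha_7, alpha_8} form a chain of 2 nodes with a fork of two nodes at one end (D_4). A semisimple Lie algebra decomposes uniquely as the direct sum of simple ideals, one per connected component of its Dynkin diagram, so g ≅ C_5 ⊕ D_4 (dimension 55 + 28 = 83).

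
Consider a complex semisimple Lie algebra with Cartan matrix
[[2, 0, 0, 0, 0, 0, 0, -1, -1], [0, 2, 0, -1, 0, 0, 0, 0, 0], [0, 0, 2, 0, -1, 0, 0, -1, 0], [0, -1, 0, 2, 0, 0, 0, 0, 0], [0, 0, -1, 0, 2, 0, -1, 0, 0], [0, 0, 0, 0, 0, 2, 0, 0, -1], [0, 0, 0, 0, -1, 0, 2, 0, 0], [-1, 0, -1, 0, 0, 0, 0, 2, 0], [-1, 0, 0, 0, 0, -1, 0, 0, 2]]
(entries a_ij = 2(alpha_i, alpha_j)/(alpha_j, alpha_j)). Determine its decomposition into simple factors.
The diagram associated to this matrix has two connected components: the simple roots {alpha_2, alpha_4} form a chain of 2 nodes with single edges (A_2), and {alpha_1, alpha_3, alpha_5, alpha_6, alpha_7, alpha_8, alpha_9} form a chain of 7 nodes with single edges (A_7). A semisimple Lie algebra decomposes uniquely as the direct sum of simple ideals, one per connected component of its Dynkin diagram, so g ≅ A_2 ⊕ A_7 (dimension 8 + 63 = 71).

A_2 (sl(3)) + A_7 (sl(8))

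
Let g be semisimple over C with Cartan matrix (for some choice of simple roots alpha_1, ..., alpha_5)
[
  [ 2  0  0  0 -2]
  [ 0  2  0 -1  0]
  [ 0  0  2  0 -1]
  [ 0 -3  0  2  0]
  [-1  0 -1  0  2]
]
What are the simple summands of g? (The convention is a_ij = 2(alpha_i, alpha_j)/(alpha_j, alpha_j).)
The diagram associated to this matrix has two connected components: the simple roots {alpha_1, alpha_3, alpha_5} form a chain of 3 nodes with a double edge at one end; the terminal node there is the unique long simple root (C_3), and {alpha_2, alpha_4} form two nodes joined by a triple edge (G_2). A semisimple Lie algebra decomposes uniquely as the direct sum of simple ideals, one per connected component of its Dynkin diagram, so g ≅ C_3 ⊕ G_2 (dimension 21 + 14 = 35).

C3 ⊕ G2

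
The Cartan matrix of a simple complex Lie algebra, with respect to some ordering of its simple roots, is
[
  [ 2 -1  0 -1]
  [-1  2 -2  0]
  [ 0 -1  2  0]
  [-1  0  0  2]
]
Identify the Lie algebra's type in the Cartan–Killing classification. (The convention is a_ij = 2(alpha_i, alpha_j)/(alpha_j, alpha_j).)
B4

The matrix has rank 4 with 2's on the diagonal. Reading the off-diagonal entries as Dynkin edges (a single edge where a_ij = a_ji = -1; a double or triple edge where a_ij * a_ji = 2 or 3), the diagram is a chain of 4 nodes with a double edge at one end; the terminal node there is the unique short simple root (B_4). One simple-root ordering that puts it in standard form is (alpha_4, alpha_1, alpha_2, alpha_3). So the algebra is type B_4, i.e. so(9).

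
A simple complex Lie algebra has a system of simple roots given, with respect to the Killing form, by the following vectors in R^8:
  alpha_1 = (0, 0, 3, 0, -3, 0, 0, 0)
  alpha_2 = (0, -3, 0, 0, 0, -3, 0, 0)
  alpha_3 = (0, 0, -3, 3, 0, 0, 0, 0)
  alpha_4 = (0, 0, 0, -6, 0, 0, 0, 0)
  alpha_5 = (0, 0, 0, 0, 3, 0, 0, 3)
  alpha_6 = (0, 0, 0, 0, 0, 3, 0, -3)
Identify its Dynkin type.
C_6

Compute the Cartan integers a_ij = 2(alpha_i, alpha_j)/(alpha_j, alpha_j); the resulting 6x6 Cartan matrix is
[[2, 0, -1, 0, -1, 0], [0, 2, 0, 0, 0, -1], [-1, 0, 2, -1, 0, 0], [0, 0, -2, 2, 0, 0], [-1, 0, 0, 0, 2, -1], [0, -1, 0, 0, -1, 2]].
The roots have two lengths (squared-length ratio 2:1); the short ones are alpha_{1,2,3,5,6}. The associated Dynkin diagram is a chain of 6 nodes with a double edge at one end; the terminal node there is the unique long simple root (C_6), so the type is C_6 (the algebra sp(12)).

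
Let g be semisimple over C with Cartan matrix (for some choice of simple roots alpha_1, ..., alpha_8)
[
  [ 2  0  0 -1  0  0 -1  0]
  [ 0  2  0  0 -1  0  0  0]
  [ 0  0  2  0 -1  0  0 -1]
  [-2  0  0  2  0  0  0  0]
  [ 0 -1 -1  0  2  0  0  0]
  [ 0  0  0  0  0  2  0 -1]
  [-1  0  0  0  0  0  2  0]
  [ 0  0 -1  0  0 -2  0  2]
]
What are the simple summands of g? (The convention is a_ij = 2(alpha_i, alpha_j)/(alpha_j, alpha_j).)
B_5 (so(11)) + C_3 (sp(6))

The diagram associated to this matrix has two connected components: the simple roots {alpha_2, alpha_3, alpha_5, alpha_6, alpha_8} form a chain of 5 nodes with a double edge at one end; the terminal node there is the unique short simple root (B_5), and {alpha_1, alpha_4, alpha_7} form a chain of 3 nodes with a double edge at one end; the terminal node there is the unique long simple root (C_3). A semisimple Lie algebra decomposes uniquely as the direct sum of simple ideals, one per connected component of its Dynkin diagram, so g ≅ B_5 ⊕ C_3 (dimension 55 + 21 = 76).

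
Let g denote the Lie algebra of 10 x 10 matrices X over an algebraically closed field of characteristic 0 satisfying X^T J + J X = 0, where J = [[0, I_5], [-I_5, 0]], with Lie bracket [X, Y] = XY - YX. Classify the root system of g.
This is sp(10), which has dimension 10(10+1)/2 = 55 and rank 10/2 = 5. In the classification of classical Lie algebras, the symplectic algebra sp(2n) has type C_n; here n = 5, so the Dynkin diagram is a chain of 5 nodes with a double edge at one end; the terminal node there is the unique long simple root (C_5). Hence the type is C_5.

C_5 (sp(10))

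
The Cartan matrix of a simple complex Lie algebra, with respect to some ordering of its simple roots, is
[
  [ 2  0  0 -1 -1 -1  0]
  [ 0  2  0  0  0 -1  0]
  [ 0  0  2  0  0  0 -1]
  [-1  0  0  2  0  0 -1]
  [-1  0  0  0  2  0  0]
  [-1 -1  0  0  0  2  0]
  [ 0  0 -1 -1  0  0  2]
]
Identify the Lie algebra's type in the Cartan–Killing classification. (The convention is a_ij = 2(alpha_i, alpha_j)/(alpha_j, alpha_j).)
The matrix has rank 7 with 2's on the diagonal. Reading the off-diagonal entries as Dynkin edges (a single edge where a_ij = a_ji = -1; a double or triple edge where a_ij * a_ji = 2 or 3), the diagram is a chain of 6 nodes with one extra node attached to the third node from one end (E_7). One simple-root ordering that puts it in standard form is (alpha_2, alpha_5, alpha_6, alpha_1, alpha_4, alpha_7, alpha_3). So the algebra is type E_7.

E_7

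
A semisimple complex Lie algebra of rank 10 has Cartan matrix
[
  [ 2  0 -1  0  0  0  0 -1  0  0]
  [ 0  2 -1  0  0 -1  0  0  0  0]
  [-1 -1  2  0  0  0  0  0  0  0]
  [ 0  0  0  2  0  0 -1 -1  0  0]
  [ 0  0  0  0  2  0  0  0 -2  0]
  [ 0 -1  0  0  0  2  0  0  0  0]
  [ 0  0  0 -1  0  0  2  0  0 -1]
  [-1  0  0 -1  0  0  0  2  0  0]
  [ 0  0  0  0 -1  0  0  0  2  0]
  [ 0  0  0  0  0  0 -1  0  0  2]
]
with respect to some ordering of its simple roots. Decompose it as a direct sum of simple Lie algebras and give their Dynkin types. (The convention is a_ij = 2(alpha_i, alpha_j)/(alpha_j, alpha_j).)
A8 ⊕ B2

The diagram associated to this matrix has two connected components: the simple roots {alpha_1, alpha_2, alpha_3, alpha_4, alpha_6, alpha_7, alpha_8, alpha_10} form a chain of 8 nodes with single edges (A_8), and {alpha_5, alpha_9} form a chain of 2 nodes with a double edge at one end; the terminal node there is the unique short simple root (B_2). A semisimple Lie algebra decomposes uniquely as the direct sum of simple ideals, one per connected component of its Dynkin diagram, so g ≅ A_8 ⊕ B_2 (dimension 80 + 10 = 90).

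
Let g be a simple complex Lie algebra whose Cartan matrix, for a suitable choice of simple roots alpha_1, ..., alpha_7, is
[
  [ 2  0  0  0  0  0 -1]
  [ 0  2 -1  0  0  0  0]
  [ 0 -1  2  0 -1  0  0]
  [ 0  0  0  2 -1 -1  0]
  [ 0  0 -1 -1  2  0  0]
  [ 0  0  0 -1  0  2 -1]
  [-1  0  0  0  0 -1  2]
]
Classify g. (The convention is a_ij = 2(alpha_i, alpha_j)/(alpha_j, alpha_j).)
The matrix has rank 7 with 2's on the diagonal. Reading the off-diagonal entries as Dynkin edges (a single edge where a_ij = a_ji = -1; a double or triple edge where a_ij * a_ji = 2 or 3), the diagram is a chain of 7 nodes with single edges (A_7). One simple-root ordering that puts it in standard form is (alpha_1, alpha_7, alpha_6, alpha_4, alpha_5, alpha_3, alpha_2). So the algebra is type A_7, i.e. sl(8).

A_7 (sl(8))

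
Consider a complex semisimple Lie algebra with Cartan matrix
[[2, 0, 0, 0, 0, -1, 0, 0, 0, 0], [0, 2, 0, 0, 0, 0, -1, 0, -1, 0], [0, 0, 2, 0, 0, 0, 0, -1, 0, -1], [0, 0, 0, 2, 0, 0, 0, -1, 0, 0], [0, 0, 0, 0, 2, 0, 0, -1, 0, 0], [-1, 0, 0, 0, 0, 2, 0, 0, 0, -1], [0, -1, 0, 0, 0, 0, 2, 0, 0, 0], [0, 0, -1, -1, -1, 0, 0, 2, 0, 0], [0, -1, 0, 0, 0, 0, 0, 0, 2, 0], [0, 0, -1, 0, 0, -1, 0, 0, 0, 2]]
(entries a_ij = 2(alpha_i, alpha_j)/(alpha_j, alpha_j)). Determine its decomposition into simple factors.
The diagram associated to this matrix has two connected components: the simple roots {alpha_2, alpha_7, alpha_9} form a chain of 3 nodes with single edges (A_3), and {alpha_1, alpha_3, alpha_4, alpha_5, alpha_6, alpha_8, alpha_10} form a chain of 5 nodes with a fork of two nodes at one end (D_7). A semisimple Lie algebra decomposes uniquely as the direct sum of simple ideals, one per connected component of its Dynkin diagram, so g ≅ A_3 ⊕ D_7 (dimension 15 + 91 = 106).

A_3 ⊕ D_7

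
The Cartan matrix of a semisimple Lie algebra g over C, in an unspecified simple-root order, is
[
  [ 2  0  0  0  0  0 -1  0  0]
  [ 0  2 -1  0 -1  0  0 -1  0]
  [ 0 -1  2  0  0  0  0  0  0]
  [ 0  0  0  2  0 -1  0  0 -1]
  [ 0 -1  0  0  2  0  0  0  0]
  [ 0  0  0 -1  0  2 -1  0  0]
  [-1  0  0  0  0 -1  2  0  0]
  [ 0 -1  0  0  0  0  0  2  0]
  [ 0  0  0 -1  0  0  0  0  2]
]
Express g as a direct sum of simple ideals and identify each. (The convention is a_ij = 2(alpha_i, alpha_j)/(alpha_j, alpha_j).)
A_5 (sl(6)) ⊕ D_4 (so(8))

The diagram associated to this matrix has two connected components: the simple roots {alpha_1, alpha_4, alpha_6, alpha_7, alpha_9} form a chain of 5 nodes with single edges (A_5), and {alpha_2, alpha_3, alpha_5, alpha_8} form a chain of 2 nodes with a fork of two nodes at one end (D_4). A semisimple Lie algebra decomposes uniquely as the direct sum of simple ideals, one per connected component of its Dynkin diagram, so g ≅ A_5 ⊕ D_4 (dimension 35 + 28 = 63).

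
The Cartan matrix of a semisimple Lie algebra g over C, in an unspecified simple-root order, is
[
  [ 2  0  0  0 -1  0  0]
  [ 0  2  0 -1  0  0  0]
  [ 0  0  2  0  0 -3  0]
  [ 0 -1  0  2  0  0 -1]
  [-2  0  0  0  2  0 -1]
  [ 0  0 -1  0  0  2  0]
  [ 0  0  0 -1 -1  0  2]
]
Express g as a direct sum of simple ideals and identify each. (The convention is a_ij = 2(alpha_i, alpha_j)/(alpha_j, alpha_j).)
B_5 (so(11)) + G_2

The diagram associated to this matrix has two connected components: the simple roots {alpha_1, alpha_2, alpha_4, alpha_5, alpha_7} form a chain of 5 nodes with a double edge at one end; the terminal node there is the unique short simple root (B_5), and {alpha_3, alpha_6} form two nodes joined by a triple edge (G_2). A semisimple Lie algebra decomposes uniquely as the direct sum of simple ideals, one per connected component of its Dynkin diagram, so g ≅ B_5 ⊕ G_2 (dimension 55 + 14 = 69).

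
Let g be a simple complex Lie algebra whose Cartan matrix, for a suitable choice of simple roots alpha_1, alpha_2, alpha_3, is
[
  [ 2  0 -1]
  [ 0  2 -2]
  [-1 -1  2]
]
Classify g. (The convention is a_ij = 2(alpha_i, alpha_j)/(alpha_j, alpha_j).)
C_3

The matrix has rank 3 with 2's on the diagonal. Reading the off-diagonal entries as Dynkin edges (a single edge where a_ij = a_ji = -1; a double or triple edge where a_ij * a_ji = 2 or 3), the diagram is a chain of 3 nodes with a double edge at one end; the terminal node there is the unique long simple root (C_3). One simple-root ordering that puts it in standard form is (alpha_1, alpha_3, alpha_2). So the algebra is type C_3, i.e. sp(6).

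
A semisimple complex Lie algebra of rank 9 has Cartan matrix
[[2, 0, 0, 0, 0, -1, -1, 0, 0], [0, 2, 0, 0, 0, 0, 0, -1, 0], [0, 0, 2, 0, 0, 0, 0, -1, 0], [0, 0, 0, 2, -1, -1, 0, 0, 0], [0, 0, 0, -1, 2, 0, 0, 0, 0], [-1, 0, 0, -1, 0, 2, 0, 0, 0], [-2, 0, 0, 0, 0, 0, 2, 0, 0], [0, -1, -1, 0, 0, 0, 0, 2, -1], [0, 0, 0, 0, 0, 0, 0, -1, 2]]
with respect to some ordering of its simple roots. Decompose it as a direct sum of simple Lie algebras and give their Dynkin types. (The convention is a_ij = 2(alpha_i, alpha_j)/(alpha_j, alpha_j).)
The diagram associated to this matrix has two connected components: the simple roots {alpha_1, alpha_4, alpha_5, alpha_6, alpha_7} form a chain of 5 nodes with a double edge at one end; the terminal node there is the unique long simple root (C_5), and {alpha_2, alpha_3, alpha_8, alpha_9} form a chain of 2 nodes with a fork of two nodes at one end (D_4). A semisimple Lie algebra decomposes uniquely as the direct sum of simple ideals, one per connected component of its Dynkin diagram, so g ≅ C_5 ⊕ D_4 (dimension 55 + 28 = 83).

type C_5 + type D_4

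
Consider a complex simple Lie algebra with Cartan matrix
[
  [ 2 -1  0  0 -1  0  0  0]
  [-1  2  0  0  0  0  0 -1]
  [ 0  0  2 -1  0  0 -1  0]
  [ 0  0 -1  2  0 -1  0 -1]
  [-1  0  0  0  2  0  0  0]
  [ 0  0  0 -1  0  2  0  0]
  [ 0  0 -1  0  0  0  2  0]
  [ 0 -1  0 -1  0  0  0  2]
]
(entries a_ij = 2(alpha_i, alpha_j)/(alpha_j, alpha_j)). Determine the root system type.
The matrix has rank 8 with 2's on the diagonal. Reading the off-diagonal entries as Dynkin edges (a single edge where a_ij = a_ji = -1; a double or triple edge where a_ij * a_ji = 2 or 3), the diagram is a chain of 7 nodes with one extra node attached to the third node from one end (E_8). One simple-root ordering that puts it in standard form is (alpha_7, alpha_6, alpha_3, alpha_4, alpha_8, alpha_2, alpha_1, alpha_5). So the algebra is type E_8.

E8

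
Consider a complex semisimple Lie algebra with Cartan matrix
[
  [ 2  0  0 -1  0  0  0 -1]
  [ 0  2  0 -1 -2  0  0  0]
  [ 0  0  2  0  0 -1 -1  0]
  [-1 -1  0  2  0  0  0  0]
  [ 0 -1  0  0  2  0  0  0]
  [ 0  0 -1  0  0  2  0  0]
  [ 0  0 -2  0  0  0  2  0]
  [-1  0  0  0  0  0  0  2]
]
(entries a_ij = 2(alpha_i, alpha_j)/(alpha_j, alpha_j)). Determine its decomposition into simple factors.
B_5 (so(11)) ⊕ C_3 (sp(6))

The diagram associated to this matrix has two connected components: the simple roots {alpha_1, alpha_2, alpha_4, alpha_5, alpha_8} form a chain of 5 nodes with a double edge at one end; the terminal node there is the unique short simple root (B_5), and {alpha_3, alpha_6, alpha_7} form a chain of 3 nodes with a double edge at one end; the terminal node there is the unique long simple root (C_3). A semisimple Lie algebra decomposes uniquely as the direct sum of simple ideals, one per connected component of its Dynkin diagram, so g ≅ B_5 ⊕ C_3 (dimension 55 + 21 = 76).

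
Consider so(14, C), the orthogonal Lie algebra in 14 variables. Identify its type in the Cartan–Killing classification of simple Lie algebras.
This is so(14) with 14 even, which has dimension 14(14-1)/2 = 91 and rank 14/2 = 7. In the classification of classical Lie algebras, the orthogonal algebra so(2n) in an even number of variables has type D_n; here n = 7, so the Dynkin diagram is a chain of 5 nodes with a fork of two nodes at one end (D_7). Hence the type is D_7.

D7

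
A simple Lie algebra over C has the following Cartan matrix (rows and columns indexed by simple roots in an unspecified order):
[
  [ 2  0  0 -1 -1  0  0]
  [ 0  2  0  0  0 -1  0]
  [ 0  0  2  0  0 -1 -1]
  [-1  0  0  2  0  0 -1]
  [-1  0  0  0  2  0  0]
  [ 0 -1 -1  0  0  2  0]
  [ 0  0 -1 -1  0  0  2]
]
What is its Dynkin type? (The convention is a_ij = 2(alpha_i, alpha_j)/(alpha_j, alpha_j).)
A_7

The matrix has rank 7 with 2's on the diagonal. Reading the off-diagonal entries as Dynkin edges (a single edge where a_ij = a_ji = -1; a double or triple edge where a_ij * a_ji = 2 or 3), the diagram is a chain of 7 nodes with single edges (A_7). One simple-root ordering that puts it in standard form is (alpha_2, alpha_6, alpha_3, alpha_7, alpha_4, alpha_1, alpha_5). So the algebra is type A_7, i.e. sl(8).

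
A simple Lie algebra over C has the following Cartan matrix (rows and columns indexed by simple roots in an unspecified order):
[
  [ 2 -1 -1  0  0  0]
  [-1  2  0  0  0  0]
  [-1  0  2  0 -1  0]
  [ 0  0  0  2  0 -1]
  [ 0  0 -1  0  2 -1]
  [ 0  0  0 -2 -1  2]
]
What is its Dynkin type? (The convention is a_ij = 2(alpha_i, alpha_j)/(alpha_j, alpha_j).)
The matrix has rank 6 with 2's on the diagonal. Reading the off-diagonal entries as Dynkin edges (a single edge where a_ij = a_ji = -1; a double or triple edge where a_ij * a_ji = 2 or 3), the diagram is a chain of 6 nodes with a double edge at one end; the terminal node there is the unique short simple root (B_6). One simple-root ordering that puts it in standard form is (alpha_2, alpha_1, alpha_3, alpha_5, alpha_6, alpha_4). So the algebra is type B_6, i.e. so(13).

type B_6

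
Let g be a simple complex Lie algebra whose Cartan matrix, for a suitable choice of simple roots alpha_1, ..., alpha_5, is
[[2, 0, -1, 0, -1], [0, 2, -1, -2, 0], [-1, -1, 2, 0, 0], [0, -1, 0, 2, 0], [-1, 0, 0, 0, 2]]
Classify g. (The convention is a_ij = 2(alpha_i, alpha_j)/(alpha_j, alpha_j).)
The matrix has rank 5 with 2's on the diagonal. Reading the off-diagonal entries as Dynkin edges (a single edge where a_ij = a_ji = -1; a double or triple edge where a_ij * a_ji = 2 or 3), the diagram is a chain of 5 nodes with a double edge at one end; the terminal node there is the unique short simple root (B_5). One simple-root ordering that puts it in standard form is (alpha_5, alpha_1, alpha_3, alpha_2, alpha_4). So the algebra is type B_5, i.e. so(11).

B_5 (so(11))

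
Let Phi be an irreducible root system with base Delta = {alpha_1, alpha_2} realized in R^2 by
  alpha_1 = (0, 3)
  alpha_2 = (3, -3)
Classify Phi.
Compute the Cartan integers a_ij = 2(alpha_i, alpha_j)/(alpha_j, alpha_j); the resulting 2x2 Cartan matrix is
[[2, -1], [-2, 2]].
The roots have two lengths (squared-length ratio 2:1); the short ones are alpha_{1}. The associated Dynkin diagram is a chain of 2 nodes with a double edge at one end; the terminal node there is the unique short simple root (B_2), so the type is B_2 (the algebra so(5)).

B_2 (so(5))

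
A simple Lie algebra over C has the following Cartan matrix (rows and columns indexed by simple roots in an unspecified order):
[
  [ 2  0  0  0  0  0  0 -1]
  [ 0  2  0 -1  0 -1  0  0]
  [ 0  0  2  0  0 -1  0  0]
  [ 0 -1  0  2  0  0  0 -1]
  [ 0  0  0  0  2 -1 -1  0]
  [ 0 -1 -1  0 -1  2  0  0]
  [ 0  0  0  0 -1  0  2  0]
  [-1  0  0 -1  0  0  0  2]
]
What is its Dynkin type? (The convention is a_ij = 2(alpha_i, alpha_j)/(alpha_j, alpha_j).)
The matrix has rank 8 with 2's on the diagonal. Reading the off-diagonal entries as Dynkin edges (a single edge where a_ij = a_ji = -1; a double or triple edge where a_ij * a_ji = 2 or 3), the diagram is a chain of 7 nodes with one extra node attached to the third node from one end (E_8). One simple-root ordering that puts it in standard form is (alpha_7, alpha_3, alpha_5, alpha_6, alpha_2, alpha_4, alpha_8, alpha_1). So the algebra is type E_8.

E8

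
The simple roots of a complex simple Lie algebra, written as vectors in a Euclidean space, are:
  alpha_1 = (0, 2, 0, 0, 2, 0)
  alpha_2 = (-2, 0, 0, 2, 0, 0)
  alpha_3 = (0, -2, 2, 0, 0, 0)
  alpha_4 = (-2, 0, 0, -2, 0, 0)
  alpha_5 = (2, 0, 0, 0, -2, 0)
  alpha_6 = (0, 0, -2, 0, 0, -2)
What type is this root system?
D_6 (so(12))

Compute the Cartan integers a_ij = 2(alpha_i, alpha_j)/(alpha_j, alpha_j); the resulting 6x6 Cartan matrix is
[[2, 0, -1, 0, -1, 0], [0, 2, 0, 0, -1, 0], [-1, 0, 2, 0, 0, -1], [0, 0, 0, 2, -1, 0], [-1, -1, 0, -1, 2, 0], [0, 0, -1, 0, 0, 2]].
All simple roots have the same length, so the diagram is simply laced. The associated Dynkin diagram is a chain of 4 nodes with a fork of two nodes at one end (D_6), so the type is D_6 (the algebra so(12)).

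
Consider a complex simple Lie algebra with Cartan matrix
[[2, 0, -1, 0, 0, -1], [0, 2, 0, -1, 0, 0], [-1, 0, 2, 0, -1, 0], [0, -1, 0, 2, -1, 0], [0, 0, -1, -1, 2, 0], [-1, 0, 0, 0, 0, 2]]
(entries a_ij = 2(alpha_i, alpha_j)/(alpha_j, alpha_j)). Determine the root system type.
type A_6

The matrix has rank 6 with 2's on the diagonal. Reading the off-diagonal entries as Dynkin edges (a single edge where a_ij = a_ji = -1; a double or triple edge where a_ij * a_ji = 2 or 3), the diagram is a chain of 6 nodes with single edges (A_6). One simple-root ordering that puts it in standard form is (alpha_6, alpha_1, alpha_3, alpha_5, alpha_4, alpha_2). So the algebra is type A_6, i.e. sl(7).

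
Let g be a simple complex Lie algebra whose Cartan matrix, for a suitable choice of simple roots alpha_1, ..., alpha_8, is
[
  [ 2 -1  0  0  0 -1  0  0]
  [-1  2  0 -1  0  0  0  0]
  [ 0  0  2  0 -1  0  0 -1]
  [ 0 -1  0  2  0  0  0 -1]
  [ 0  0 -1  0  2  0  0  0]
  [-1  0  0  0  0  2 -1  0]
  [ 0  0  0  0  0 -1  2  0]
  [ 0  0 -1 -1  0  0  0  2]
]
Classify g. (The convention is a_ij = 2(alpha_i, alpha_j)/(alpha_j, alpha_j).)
A_8

The matrix has rank 8 with 2's on the diagonal. Reading the off-diagonal entries as Dynkin edges (a single edge where a_ij = a_ji = -1; a double or triple edge where a_ij * a_ji = 2 or 3), the diagram is a chain of 8 nodes with single edges (A_8). One simple-root ordering that puts it in standard form is (alpha_5, alpha_3, alpha_8, alpha_4, alpha_2, alpha_1, alpha_6, alpha_7). So the algebra is type A_8, i.e. sl(9).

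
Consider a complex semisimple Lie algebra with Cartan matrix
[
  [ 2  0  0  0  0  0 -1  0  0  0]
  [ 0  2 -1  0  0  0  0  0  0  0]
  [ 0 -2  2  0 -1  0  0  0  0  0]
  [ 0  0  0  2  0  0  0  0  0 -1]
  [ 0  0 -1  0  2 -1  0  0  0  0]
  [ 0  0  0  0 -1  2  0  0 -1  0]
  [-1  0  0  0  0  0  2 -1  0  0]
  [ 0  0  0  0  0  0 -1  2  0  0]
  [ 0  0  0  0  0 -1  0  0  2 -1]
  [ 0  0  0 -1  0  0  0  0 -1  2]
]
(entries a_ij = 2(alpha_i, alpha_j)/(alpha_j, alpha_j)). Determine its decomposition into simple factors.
type A_3 + type B_7

The diagram associated to this matrix has two connected components: the simple roots {alpha_1, alpha_7, alpha_8} form a chain of 3 nodes with single edges (A_3), and {alpha_2, alpha_3, alpha_4, alpha_5, alpha_6, alpha_9, alpha_10} form a chain of 7 nodes with a double edge at one end; the terminal node there is the unique short simple root (B_7). A semisimple Lie algebra decomposes uniquely as the direct sum of simple ideals, one per connected component of its Dynkin diagram, so g ≅ A_3 ⊕ B_7 (dimension 15 + 105 = 120).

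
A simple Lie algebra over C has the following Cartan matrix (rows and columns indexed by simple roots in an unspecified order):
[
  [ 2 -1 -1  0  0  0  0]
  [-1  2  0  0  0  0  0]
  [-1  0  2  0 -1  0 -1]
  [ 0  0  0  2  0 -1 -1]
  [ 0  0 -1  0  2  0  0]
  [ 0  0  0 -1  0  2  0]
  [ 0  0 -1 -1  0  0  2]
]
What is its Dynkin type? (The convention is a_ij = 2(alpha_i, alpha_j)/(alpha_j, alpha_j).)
type E_7

The matrix has rank 7 with 2's on the diagonal. Reading the off-diagonal entries as Dynkin edges (a single edge where a_ij = a_ji = -1; a double or triple edge where a_ij * a_ji = 2 or 3), the diagram is a chain of 6 nodes with one extra node attached to the third node from one end (E_7). One simple-root ordering that puts it in standard form is (alpha_2, alpha_5, alpha_1, alpha_3, alpha_7, alpha_4, alpha_6). So the algebra is type E_7.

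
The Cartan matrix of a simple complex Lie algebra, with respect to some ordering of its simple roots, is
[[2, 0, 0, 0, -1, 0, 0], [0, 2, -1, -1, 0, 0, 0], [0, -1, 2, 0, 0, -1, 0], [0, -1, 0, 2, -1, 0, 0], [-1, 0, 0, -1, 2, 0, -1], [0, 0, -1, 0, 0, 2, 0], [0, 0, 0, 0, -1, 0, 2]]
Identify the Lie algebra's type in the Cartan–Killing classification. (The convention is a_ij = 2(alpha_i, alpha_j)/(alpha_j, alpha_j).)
D7

The matrix has rank 7 with 2's on the diagonal. Reading the off-diagonal entries as Dynkin edges (a single edge where a_ij = a_ji = -1; a double or triple edge where a_ij * a_ji = 2 or 3), the diagram is a chain of 5 nodes with a fork of two nodes at one end (D_7). One simple-root ordering that puts it in standard form is (alpha_6, alpha_3, alpha_2, alpha_4, alpha_5, alpha_1, alpha_7). So the algebra is type D_7, i.e. so(14).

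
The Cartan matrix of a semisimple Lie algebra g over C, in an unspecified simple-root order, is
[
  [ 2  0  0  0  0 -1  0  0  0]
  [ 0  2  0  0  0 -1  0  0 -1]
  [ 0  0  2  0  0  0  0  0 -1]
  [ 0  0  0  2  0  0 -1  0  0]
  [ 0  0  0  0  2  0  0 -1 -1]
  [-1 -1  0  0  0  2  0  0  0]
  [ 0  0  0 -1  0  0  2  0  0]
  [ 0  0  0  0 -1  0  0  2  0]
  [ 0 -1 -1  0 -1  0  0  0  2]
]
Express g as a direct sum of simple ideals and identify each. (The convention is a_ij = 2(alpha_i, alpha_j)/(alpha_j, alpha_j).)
A_2 ⊕ E_7

The diagram associated to this matrix has two connected components: the simple roots {alpha_4, alpha_7} form a chain of 2 nodes with single edges (A_2), and {alpha_1, alpha_2, alpha_3, alpha_5, alpha_6, alpha_8, alpha_9} form a chain of 6 nodes with one extra node attached to the third node from one end (E_7). A semisimple Lie algebra decomposes uniquely as the direct sum of simple ideals, one per connected component of its Dynkin diagram, so g ≅ A_2 ⊕ E_7 (dimension 8 + 133 = 141).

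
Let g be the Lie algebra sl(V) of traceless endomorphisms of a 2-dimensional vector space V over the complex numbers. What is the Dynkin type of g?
A1

This is sl(2), which has dimension 2^2 - 1 = 3 and rank 2 - 1 = 1 (a Cartan subalgebra is the diagonal traceless matrices). In the classification of classical Lie algebras, the special linear algebra sl(n+1) has type A_n; here n = 1, so the Dynkin diagram is a chain of 1 nodes with single edges (A_1). Hence the type is A_1.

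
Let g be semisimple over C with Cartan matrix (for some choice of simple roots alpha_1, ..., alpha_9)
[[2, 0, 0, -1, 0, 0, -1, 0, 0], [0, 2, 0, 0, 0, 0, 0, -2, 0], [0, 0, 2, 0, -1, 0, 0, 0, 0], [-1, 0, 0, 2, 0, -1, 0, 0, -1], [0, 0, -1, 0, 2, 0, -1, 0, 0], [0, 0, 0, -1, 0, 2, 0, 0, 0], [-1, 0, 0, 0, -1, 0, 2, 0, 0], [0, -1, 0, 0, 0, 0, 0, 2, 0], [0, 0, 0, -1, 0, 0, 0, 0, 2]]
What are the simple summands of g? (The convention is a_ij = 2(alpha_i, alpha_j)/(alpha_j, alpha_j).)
The diagram associated to this matrix has two connected components: the simple roots {alpha_2, alpha_8} form a chain of 2 nodes with a double edge at one end; the terminal node there is the unique short simple root (B_2), and {alpha_1, alpha_3, alpha_4, alpha_5, alpha_6, alpha_7, alpha_9} form a chain of 5 nodes with a fork of two nodes at one end (D_7). A semisimple Lie algebra decomposes uniquely as the direct sum of simple ideals, one per connected component of its Dynkin diagram, so g ≅ B_2 ⊕ D_7 (dimension 10 + 91 = 101).

type B_2 + type D_7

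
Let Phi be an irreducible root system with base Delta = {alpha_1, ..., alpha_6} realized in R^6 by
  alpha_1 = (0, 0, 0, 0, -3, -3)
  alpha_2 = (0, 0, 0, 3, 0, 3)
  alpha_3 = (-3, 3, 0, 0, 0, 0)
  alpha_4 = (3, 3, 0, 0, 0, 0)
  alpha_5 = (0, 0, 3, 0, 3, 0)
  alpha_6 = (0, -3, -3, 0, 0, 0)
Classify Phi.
Compute the Cartan integers a_ij = 2(alpha_i, alpha_j)/(alpha_j, alpha_j); the resulting 6x6 Cartan matrix is
[[2, -1, 0, 0, -1, 0], [-1, 2, 0, 0, 0, 0], [0, 0, 2, 0, 0, -1], [0, 0, 0, 2, 0, -1], [-1, 0, 0, 0, 2, -1], [0, 0, -1, -1, -1, 2]].
All simple roots have the same length, so the diagram is simply laced. The associated Dynkin diagram is a chain of 4 nodes with a fork of two nodes at one end (D_6), so the type is D_6 (the algebra so(12)).

D_6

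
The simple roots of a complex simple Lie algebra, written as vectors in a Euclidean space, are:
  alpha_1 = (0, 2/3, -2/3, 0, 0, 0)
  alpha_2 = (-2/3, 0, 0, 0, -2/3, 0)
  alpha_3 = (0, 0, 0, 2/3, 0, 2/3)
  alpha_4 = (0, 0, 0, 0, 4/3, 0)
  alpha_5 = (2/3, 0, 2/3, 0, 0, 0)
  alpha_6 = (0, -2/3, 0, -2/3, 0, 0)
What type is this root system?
Compute the Cartan integers a_ij = 2(alpha_i, alpha_j)/(alpha_j, alpha_j); the resulting 6x6 Cartan matrix is
[[2, 0, 0, 0, -1, -1], [0, 2, 0, -1, -1, 0], [0, 0, 2, 0, 0, -1], [0, -2, 0, 2, 0, 0], [-1, -1, 0, 0, 2, 0], [-1, 0, -1, 0, 0, 2]].
The roots have two lengths (squared-length ratio 2:1); the short ones are alpha_{1,2,3,5,6}. The associated Dynkin diagram is a chain of 6 nodes with a double edge at one end; the terminal node there is the unique long simple root (C_6), so the type is C_6 (the algebra sp(12)).

C_6 (sp(12))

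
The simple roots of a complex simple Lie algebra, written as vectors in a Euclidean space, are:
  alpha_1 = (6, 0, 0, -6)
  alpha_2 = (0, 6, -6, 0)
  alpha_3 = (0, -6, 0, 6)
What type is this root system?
Compute the Cartan integers a_ij = 2(alpha_i, alpha_j)/(alpha_j, alpha_j); the resulting 3x3 Cartan matrix is
[[2, 0, -1], [0, 2, -1], [-1, -1, 2]].
All simple roots have the same length, so the diagram is simply laced. The associated Dynkin diagram is a chain of 3 nodes with single edges (A_3), so the type is A_3 (the algebra sl(4)).

A_3 (sl(4))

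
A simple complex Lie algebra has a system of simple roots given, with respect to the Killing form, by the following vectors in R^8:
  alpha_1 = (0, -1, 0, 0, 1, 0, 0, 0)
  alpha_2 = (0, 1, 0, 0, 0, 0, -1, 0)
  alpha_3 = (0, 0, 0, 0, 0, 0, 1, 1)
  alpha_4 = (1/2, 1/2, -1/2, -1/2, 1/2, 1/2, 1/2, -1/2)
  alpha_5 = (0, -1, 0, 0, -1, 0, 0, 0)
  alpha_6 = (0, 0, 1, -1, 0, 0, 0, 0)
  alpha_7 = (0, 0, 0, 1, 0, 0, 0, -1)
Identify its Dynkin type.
type E_7

Compute the Cartan integers a_ij = 2(alpha_i, alpha_j)/(alpha_j, alpha_j); the resulting 7x7 Cartan matrix is
[[2, -1, 0, 0, 0, 0, 0], [-1, 2, -1, 0, -1, 0, 0], [0, -1, 2, 0, 0, 0, -1], [0, 0, 0, 2, -1, 0, 0], [0, -1, 0, -1, 2, 0, 0], [0, 0, 0, 0, 0, 2, -1], [0, 0, -1, 0, 0, -1, 2]].
All simple roots have the same length, so the diagram is simply laced. The associated Dynkin diagram is a chain of 6 nodes with one extra node attached to the third node from one end (E_7), so the type is E_7.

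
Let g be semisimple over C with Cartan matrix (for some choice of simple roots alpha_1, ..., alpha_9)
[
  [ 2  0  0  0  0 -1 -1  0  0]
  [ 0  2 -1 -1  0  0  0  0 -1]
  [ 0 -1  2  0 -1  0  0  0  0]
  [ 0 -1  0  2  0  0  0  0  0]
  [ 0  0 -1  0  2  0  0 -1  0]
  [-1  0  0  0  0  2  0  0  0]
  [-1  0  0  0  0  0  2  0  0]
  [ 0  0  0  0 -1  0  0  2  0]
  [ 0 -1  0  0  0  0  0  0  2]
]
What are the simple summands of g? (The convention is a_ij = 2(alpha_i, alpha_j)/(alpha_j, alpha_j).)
The diagram associated to this matrix has two connected components: the simple roots {alpha_1, alpha_6, alpha_7} form a chain of 3 nodes with single edges (A_3), and {alpha_2, alpha_3, alpha_4, alpha_5, alpha_8, alpha_9} form a chain of 4 nodes with a fork of two nodes at one end (D_6). A semisimple Lie algebra decomposes uniquely as the direct sum of simple ideals, one per connected component of its Dynkin diagram, so g ≅ A_3 ⊕ D_6 (dimension 15 + 66 = 81).

A_3 ⊕ D_6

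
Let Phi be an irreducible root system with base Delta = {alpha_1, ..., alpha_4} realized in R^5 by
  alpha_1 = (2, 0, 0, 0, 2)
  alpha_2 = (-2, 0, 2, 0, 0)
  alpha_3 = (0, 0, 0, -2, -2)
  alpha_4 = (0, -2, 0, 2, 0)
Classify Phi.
Compute the Cartan integers a_ij = 2(alpha_i, alpha_j)/(alpha_j, alpha_j); the resulting 4x4 Cartan matrix is
[[2, -1, -1, 0], [-1, 2, 0, 0], [-1, 0, 2, -1], [0, 0, -1, 2]].
All simple roots have the same length, so the diagram is simply laced. The associated Dynkin diagram is a chain of 4 nodes with single edges (A_4), so the type is A_4 (the algebra sl(5)).

type A_4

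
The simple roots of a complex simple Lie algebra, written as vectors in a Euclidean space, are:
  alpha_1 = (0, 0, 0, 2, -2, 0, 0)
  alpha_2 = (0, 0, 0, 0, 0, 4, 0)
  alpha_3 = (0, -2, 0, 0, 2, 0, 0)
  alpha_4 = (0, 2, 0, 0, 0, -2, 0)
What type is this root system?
Compute the Cartan integers a_ij = 2(alpha_i, alpha_j)/(alpha_j, alpha_j); the resulting 4x4 Cartan matrix is
[[2, 0, -1, 0], [0, 2, 0, -2], [-1, 0, 2, -1], [0, -1, -1, 2]].
The roots have two lengths (squared-length ratio 2:1); the short ones are alpha_{1,3,4}. The associated Dynkin diagram is a chain of 4 nodes with a double edge at one end; the terminal node there is the unique long simple root (C_4), so the type is C_4 (the algebra sp(8)).

C_4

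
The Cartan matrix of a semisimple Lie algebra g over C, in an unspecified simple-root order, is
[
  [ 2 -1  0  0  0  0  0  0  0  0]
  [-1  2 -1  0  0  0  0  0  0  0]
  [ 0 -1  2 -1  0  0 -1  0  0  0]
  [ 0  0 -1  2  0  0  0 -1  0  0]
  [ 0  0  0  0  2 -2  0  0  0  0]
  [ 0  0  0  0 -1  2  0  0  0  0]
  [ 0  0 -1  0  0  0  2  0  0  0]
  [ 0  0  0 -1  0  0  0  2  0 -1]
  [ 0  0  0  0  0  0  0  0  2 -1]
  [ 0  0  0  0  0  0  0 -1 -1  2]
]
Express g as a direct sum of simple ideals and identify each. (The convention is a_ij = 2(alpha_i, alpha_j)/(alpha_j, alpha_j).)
B_2 (so(5)) + E_8

The diagram associated to this matrix has two connected components: the simple roots {alpha_5, alpha_6} form a chain of 2 nodes with a double edge at one end; the terminal node there is the unique short simple root (B_2), and {alpha_1, alpha_2, alpha_3, alpha_4, alpha_7, alpha_8, alpha_9, alpha_10} form a chain of 7 nodes with one extra node attached to the third node from one end (E_8). A semisimple Lie algebra decomposes uniquely as the direct sum of simple ideals, one per connected component of its Dynkin diagram, so g ≅ B_2 ⊕ E_8 (dimension 10 + 248 = 258).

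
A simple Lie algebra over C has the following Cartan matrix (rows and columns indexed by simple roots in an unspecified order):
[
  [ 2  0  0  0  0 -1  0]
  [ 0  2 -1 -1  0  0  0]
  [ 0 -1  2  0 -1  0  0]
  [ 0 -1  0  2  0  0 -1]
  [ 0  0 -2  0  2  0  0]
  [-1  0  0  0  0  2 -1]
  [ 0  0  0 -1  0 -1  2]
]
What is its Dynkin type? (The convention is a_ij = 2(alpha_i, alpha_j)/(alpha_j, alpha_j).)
The matrix has rank 7 with 2's on the diagonal. Reading the off-diagonal entries as Dynkin edges (a single edge where a_ij = a_ji = -1; a double or triple edge where a_ij * a_ji = 2 or 3), the diagram is a chain of 7 nodes with a double edge at one end; the terminal node there is the unique long simple root (C_7). One simple-root ordering that puts it in standard form is (alpha_1, alpha_6, alpha_7, alpha_4, alpha_2, alpha_3, alpha_5). So the algebra is type C_7, i.e. sp(14).

C_7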